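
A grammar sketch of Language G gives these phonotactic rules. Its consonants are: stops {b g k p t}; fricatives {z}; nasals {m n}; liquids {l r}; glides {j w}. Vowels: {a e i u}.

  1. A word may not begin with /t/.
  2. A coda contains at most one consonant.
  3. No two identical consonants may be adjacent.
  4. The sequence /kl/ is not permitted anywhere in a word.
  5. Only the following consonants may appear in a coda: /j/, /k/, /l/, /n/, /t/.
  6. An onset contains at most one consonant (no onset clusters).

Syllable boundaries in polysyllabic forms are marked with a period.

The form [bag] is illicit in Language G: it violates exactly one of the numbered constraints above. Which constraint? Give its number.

5

[bag]: syllable 1 coda contains /g/, which is not a licensed coda consonant.
This is a violation of constraint 5: "Only the following consonants may appear in a coda: /j/, /k/, /l/, /n/, /t/."
The remaining constraints (1, 2, 3, 4, 6) are satisfied.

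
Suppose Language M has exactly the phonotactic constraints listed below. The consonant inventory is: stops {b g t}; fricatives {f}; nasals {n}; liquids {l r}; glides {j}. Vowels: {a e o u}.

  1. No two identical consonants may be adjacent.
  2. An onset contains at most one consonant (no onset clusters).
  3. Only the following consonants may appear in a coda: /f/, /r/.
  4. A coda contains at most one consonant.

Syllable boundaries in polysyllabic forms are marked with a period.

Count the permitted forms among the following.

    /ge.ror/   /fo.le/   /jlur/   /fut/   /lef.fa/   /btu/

/ge.ror/ — σ1 onset /g/, coda /∅/ ok; σ2 onset /r/, coda /r/ ok → permitted
/fo.le/ — σ1 onset /f/, coda /∅/ ok; σ2 onset /l/, coda /∅/ ok → permitted
/jlur/ — violates constraint 2: syllable 1 onset /jl/ has 2 consonants (> 1) → not permitted
/fut/ — violates constraint 3: syllable 1 coda contains /t/, which is not a licensed coda consonant → not permitted
/lef.fa/ — violates constraint 1: adjacent identical consonants /ff/ → not permitted
/btu/ — violates constraint 2: syllable 1 onset /bt/ has 2 consonants (> 1) → not permitted
Permitted: /ge.ror/, /fo.le/ → 2.

2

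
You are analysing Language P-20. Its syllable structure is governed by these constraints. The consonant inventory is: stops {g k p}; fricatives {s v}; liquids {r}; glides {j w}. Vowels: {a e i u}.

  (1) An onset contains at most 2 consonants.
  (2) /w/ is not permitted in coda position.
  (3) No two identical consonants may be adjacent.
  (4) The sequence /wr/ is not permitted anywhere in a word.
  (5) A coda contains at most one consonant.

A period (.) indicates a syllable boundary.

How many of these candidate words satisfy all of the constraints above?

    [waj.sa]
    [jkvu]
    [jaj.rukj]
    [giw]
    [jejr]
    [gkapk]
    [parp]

[waj.sa] — σ1 onset /w/, coda /j/ ok; σ2 onset /s/, coda /∅/ ok → permitted
[jkvu] — violates constraint 1: syllable 1 onset /jkv/ has 3 consonants (> 2) → not permitted
[jaj.rukj] — violates constraint 5: syllable 2 coda /kj/ has 2 consonants (> 1) → not permitted
[giw] — violates constraint 2: syllable 1 coda contains /w/ → not permitted
[jejr] — violates constraint 5: syllable 1 coda /jr/ has 2 consonants (> 1) → not permitted
[gkapk] — violates constraint 5: syllable 1 coda /pk/ has 2 consonants (> 1) → not permitted
[parp] — violates constraint 5: syllable 1 coda /rp/ has 2 consonants (> 1) → not permitted
Permitted: [waj.sa] → 1.

1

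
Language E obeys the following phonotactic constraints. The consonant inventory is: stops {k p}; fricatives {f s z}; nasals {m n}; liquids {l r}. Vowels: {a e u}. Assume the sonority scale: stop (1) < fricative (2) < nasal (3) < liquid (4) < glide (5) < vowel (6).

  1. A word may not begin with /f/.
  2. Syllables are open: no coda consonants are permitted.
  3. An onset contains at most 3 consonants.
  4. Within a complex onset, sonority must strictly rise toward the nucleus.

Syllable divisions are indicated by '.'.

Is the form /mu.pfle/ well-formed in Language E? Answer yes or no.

/mu.pfle/ — σ1 onset /m/, coda /∅/ ok; σ2 onset /pfl/ (1→2→4 rises), coda /∅/ ok → well-formed

yes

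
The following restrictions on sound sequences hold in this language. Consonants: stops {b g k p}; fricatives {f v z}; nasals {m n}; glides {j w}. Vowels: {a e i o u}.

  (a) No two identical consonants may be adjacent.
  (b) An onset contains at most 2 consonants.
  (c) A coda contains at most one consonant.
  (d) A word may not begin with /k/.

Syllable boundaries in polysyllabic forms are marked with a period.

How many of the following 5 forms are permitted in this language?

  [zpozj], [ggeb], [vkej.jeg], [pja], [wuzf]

1

[zpozj] — violates constraint (c): syllable 1 coda /zj/ has 2 consonants (> 1) → not permitted
[ggeb] — violates constraint (a): adjacent identical consonants /gg/ → not permitted
[vkej.jeg] — violates constraint (a): adjacent identical consonants /jj/ → not permitted
[pja] — σ1 onset /pj/ (2C), coda /∅/ ok → permitted
[wuzf] — violates constraint (c): syllable 1 coda /zf/ has 2 consonants (> 1) → not permitted
Permitted: [pja] → 1.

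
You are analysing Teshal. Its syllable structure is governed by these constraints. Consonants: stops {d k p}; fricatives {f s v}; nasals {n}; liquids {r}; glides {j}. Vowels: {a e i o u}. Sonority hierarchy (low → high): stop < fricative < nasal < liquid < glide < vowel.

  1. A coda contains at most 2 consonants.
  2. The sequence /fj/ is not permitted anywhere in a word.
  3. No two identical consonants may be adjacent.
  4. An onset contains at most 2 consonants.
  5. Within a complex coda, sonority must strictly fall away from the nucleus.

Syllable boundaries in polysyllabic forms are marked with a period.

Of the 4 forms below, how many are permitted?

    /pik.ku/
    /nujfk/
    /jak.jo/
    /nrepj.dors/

1

/pik.ku/ — violates constraint 3: adjacent identical consonants /kk/ → not permitted
/nujfk/ — violates constraint 1: syllable 1 coda /jfk/ has 3 consonants (> 2) → not permitted
/jak.jo/ — σ1 onset /j/, coda /k/ ok; σ2 onset /j/, coda /∅/ ok → permitted
/nrepj.dors/ — violates constraint 5: syllable 1 coda /pj/: /p/ (stop, 1) → /j/ (glide, 5) does not fall → not permitted
Permitted: /jak.jo/ → 1.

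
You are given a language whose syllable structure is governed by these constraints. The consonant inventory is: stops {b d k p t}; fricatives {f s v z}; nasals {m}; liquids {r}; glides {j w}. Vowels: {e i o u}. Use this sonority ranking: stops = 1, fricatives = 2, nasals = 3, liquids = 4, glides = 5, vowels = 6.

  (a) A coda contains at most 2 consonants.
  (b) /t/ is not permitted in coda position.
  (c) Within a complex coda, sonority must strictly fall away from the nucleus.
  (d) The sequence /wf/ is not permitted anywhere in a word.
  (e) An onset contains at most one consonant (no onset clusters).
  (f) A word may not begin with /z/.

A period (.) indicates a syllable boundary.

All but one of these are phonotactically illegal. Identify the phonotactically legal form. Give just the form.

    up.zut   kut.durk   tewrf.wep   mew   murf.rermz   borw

up.zut — violates constraint (b): syllable 2 coda contains /t/ → phonotactically illegal
kut.durk — violates constraint (b): syllable 1 coda contains /t/ → phonotactically illegal
tewrf.wep — violates constraint (a): syllable 1 coda /wrf/ has 3 consonants (> 2) → phonotactically illegal
mew — σ1 onset /m/, coda /w/ ok → phonotactically legal
murf.rermz — violates constraint (a): syllable 2 coda /rmz/ has 3 consonants (> 2) → phonotactically illegal
borw — violates constraint (c): syllable 1 coda /rw/: /r/ (liquid, 4) → /w/ (glide, 5) does not fall → phonotactically illegal

mew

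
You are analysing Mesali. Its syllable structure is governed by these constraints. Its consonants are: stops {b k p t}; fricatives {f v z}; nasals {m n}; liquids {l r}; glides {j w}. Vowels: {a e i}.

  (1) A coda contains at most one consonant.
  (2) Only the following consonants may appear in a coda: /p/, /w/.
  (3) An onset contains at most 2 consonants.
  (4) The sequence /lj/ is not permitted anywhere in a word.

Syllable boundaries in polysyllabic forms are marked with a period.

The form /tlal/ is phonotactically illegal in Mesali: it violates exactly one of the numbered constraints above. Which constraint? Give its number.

/tlal/: syllable 1 coda contains /l/, which is not a licensed coda consonant.
This is a violation of constraint 2: "Only the following consonants may appear in a coda: /p/, /w/."
The remaining constraints (1, 3, 4) are satisfied.

2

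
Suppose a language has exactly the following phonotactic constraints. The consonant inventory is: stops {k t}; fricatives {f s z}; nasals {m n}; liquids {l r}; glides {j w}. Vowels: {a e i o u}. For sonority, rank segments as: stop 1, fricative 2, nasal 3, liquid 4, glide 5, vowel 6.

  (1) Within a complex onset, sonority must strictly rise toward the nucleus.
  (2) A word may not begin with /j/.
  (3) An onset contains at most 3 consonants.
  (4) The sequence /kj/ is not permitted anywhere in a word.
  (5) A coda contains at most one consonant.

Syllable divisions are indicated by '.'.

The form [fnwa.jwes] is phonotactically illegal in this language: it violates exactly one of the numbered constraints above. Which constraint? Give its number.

1

[fnwa.jwes]: syllable 2 onset /jw/: /j/ (glide, 5) → /w/ (glide, 5) does not rise.
This is a violation of constraint 1: "Within a complex onset, sonority must strictly rise toward the nucleus."
The remaining constraints (2, 3, 4, 5) are satisfied.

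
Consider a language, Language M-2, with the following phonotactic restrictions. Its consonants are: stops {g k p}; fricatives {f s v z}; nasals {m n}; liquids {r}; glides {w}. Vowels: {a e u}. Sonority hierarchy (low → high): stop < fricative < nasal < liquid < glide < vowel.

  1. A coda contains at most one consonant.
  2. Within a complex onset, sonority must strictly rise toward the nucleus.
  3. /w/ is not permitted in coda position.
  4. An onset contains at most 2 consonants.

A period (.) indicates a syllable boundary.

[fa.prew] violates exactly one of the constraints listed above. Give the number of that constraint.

[fa.prew]: syllable 2 coda contains /w/.
This is a violation of constraint 3: "/w/ is not permitted in coda position."
The remaining constraints (1, 2, 4) are satisfied.

3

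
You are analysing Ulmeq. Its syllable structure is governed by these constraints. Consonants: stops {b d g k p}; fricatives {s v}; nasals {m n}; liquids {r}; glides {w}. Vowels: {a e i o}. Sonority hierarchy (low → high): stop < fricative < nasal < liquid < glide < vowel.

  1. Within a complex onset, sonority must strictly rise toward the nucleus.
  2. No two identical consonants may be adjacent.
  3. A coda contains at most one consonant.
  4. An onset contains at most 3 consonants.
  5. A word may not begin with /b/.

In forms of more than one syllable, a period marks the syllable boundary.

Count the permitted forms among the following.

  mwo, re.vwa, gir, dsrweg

3

mwo — σ1 onset /mw/ (3→5 rises), coda /∅/ ok → permitted
re.vwa — σ1 onset /r/, coda /∅/ ok; σ2 onset /vw/ (2→5 rises), coda /∅/ ok → permitted
gir — σ1 onset /g/, coda /r/ ok → permitted
dsrweg — violates constraint 4: syllable 1 onset /dsrw/ has 4 consonants (> 3) → not permitted
Permitted: mwo, re.vwa, gir → 3.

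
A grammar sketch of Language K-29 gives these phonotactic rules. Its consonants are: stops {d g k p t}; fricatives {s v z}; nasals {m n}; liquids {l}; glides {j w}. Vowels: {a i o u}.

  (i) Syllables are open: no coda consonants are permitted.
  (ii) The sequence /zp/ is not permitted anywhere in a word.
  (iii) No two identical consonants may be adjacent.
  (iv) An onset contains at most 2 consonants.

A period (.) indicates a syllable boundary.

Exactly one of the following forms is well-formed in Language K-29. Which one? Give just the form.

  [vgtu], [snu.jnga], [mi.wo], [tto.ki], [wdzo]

[vgtu] — violates constraint (iv): syllable 1 onset /vgt/ has 3 consonants (> 2) → ill-formed
[snu.jnga] — violates constraint (iv): syllable 2 onset /jng/ has 3 consonants (> 2) → ill-formed
[mi.wo] — σ1 onset /m/, coda /∅/ ok; σ2 onset /w/, coda /∅/ ok → well-formed
[tto.ki] — violates constraint (iii): adjacent identical consonants /tt/ → ill-formed
[wdzo] — violates constraint (iv): syllable 1 onset /wdz/ has 3 consonants (> 2) → ill-formed

[mi.wo]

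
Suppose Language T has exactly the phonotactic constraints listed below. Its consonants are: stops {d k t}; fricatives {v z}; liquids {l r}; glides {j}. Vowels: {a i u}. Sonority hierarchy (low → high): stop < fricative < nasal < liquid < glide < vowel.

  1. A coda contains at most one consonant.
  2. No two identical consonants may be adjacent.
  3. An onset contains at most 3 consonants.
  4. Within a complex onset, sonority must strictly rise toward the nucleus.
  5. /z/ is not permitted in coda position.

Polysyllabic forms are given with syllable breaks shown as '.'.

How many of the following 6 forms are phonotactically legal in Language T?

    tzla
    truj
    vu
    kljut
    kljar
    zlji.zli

tzla — σ1 onset /tzl/ (1→2→4 rises), coda /∅/ ok → phonotactically legal
truj — σ1 onset /tr/ (1→4 rises), coda /j/ ok → phonotactically legal
vu — σ1 onset /v/, coda /∅/ ok → phonotactically legal
kljut — σ1 onset /klj/ (1→4→5 rises), coda /t/ ok → phonotactically legal
kljar — σ1 onset /klj/ (1→4→5 rises), coda /r/ ok → phonotactically legal
zlji.zli — σ1 onset /zlj/ (2→4→5 rises), coda /∅/ ok; σ2 onset /zl/ (2→4 rises), coda /∅/ ok → phonotactically legal
Phonotactically legal: tzla, truj, vu, kljut, kljar, zlji.zli → 6.

6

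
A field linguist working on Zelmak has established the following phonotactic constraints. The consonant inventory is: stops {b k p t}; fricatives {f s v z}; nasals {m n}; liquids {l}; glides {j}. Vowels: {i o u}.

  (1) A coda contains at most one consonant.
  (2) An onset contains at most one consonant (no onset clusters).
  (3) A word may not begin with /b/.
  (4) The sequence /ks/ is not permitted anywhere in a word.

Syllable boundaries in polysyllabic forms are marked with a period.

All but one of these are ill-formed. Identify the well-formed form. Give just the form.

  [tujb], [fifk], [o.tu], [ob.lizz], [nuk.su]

[tujb] — violates constraint 1: syllable 1 coda /jb/ has 2 consonants (> 1) → ill-formed
[fifk] — violates constraint 1: syllable 1 coda /fk/ has 2 consonants (> 1) → ill-formed
[o.tu] — σ1 onset /∅/, coda /∅/ ok; σ2 onset /t/, coda /∅/ ok → well-formed
[ob.lizz] — violates constraint 1: syllable 2 coda /zz/ has 2 consonants (> 1) → ill-formed
[nuk.su] — violates constraint 4: contains banned sequence /ks/ → ill-formed

[o.tu]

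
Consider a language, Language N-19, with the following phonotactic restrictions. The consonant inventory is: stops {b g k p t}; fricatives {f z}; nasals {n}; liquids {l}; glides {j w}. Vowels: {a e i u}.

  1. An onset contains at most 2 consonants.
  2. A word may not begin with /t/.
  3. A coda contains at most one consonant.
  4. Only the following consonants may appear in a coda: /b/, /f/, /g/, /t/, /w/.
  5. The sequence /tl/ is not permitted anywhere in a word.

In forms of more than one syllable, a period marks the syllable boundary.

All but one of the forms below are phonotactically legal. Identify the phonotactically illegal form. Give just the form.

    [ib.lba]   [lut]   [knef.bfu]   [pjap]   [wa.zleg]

[ib.lba] — σ1 onset /∅/, coda /b/ ok; σ2 onset /lb/ (2C), coda /∅/ ok → phonotactically legal
[lut] — σ1 onset /l/, coda /t/ ok → phonotactically legal
[knef.bfu] — σ1 onset /kn/ (2C), coda /f/ ok; σ2 onset /bf/ (2C), coda /∅/ ok → phonotactically legal
[pjap] — violates constraint 4: syllable 1 coda contains /p/, which is not a licensed coda consonant → phonotactically illegal
[wa.zleg] — σ1 onset /w/, coda /∅/ ok; σ2 onset /zl/ (2C), coda /g/ ok → phonotactically legal

[pjap]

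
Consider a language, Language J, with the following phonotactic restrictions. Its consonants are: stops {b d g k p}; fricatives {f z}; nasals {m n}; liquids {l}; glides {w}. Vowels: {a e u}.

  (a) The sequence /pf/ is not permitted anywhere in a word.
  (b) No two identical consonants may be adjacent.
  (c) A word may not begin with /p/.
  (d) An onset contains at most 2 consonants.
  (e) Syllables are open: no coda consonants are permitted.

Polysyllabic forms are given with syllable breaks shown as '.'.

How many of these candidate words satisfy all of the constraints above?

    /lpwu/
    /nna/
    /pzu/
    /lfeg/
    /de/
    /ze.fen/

1

/lpwu/ — violates constraint (d): syllable 1 onset /lpw/ has 3 consonants (> 2) → phonotactically illegal
/nna/ — violates constraint (b): adjacent identical consonants /nn/ → phonotactically illegal
/pzu/ — violates constraint (c): word begins with /p/ → phonotactically illegal
/lfeg/ — violates constraint (e): syllable 1 coda /g/ has 1 consonant (> 0) → phonotactically illegal
/de/ — σ1 onset /d/, coda /∅/ ok → phonotactically legal
/ze.fen/ — violates constraint (e): syllable 2 coda /n/ has 1 consonant (> 0) → phonotactically illegal
Phonotactically legal: /de/ → 1.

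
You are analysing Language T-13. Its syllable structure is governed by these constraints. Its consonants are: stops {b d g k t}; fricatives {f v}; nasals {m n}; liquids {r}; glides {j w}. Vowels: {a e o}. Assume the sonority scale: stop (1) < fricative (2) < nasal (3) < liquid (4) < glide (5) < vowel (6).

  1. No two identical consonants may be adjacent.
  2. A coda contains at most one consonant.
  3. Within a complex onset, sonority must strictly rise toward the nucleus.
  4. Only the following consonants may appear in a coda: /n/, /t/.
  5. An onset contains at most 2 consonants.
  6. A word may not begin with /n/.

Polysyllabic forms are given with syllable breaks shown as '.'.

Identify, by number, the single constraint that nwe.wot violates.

6

nwe.wot: word begins with /n/.
This is a violation of constraint 6: "A word may not begin with /n/."
The remaining constraints (1, 2, 3, 4, 5) are satisfied.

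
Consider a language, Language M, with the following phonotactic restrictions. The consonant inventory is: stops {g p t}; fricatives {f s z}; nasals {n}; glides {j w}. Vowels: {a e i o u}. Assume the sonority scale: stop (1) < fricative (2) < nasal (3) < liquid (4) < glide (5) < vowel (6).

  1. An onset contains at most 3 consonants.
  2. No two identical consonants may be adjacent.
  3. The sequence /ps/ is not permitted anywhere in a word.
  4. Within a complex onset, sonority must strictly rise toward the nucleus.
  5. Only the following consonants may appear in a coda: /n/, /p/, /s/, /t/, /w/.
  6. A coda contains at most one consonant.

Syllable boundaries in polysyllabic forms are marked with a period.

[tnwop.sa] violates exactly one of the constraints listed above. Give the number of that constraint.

3

[tnwop.sa]: contains banned sequence /ps/.
This is a violation of constraint 3: "The sequence /ps/ is not permitted anywhere in a word."
The remaining constraints (1, 2, 4, 5, 6) are satisfied.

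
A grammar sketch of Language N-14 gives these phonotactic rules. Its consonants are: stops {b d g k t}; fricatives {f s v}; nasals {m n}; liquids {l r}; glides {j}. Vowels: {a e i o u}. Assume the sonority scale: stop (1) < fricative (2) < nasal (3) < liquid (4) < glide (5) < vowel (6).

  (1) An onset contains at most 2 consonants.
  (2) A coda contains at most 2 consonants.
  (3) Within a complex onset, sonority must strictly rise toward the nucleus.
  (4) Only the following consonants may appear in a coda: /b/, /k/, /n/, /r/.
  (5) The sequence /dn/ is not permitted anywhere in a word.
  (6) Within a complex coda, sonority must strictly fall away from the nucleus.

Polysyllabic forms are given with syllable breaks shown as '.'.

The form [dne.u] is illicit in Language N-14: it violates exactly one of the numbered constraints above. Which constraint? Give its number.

5

[dne.u]: contains banned sequence /dn/.
This is a violation of constraint 5: "The sequence /dn/ is not permitted anywhere in a word."
The remaining constraints (1, 2, 3, 4, 6) are satisfied.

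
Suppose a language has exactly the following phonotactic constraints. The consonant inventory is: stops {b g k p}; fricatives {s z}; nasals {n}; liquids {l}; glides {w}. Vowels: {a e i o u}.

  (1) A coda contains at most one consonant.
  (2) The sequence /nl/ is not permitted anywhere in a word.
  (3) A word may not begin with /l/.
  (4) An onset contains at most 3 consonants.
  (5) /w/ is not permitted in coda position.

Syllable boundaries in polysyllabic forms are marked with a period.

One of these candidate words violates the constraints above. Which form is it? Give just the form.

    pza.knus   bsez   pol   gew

pza.knus — σ1 onset /pz/ (2C), coda /∅/ ok; σ2 onset /kn/ (2C), coda /s/ ok → permitted
bsez — σ1 onset /bs/ (2C), coda /z/ ok → permitted
pol — σ1 onset /p/, coda /l/ ok → permitted
gew — violates constraint 5: syllable 1 coda contains /w/ → not permitted

gew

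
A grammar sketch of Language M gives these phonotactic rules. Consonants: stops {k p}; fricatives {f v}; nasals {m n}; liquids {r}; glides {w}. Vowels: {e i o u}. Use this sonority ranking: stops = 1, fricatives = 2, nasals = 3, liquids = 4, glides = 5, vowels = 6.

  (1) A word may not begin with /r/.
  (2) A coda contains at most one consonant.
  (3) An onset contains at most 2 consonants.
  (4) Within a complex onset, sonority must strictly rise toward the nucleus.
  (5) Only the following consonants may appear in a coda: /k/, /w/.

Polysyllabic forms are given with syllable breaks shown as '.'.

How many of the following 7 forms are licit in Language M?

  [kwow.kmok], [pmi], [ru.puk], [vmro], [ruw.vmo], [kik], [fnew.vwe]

[kwow.kmok] — σ1 onset /kw/ (1→5 rises), coda /w/ ok; σ2 onset /km/ (1→3 rises), coda /k/ ok → licit
[pmi] — σ1 onset /pm/ (1→3 rises), coda /∅/ ok → licit
[ru.puk] — violates constraint 1: word begins with /r/ → illicit
[vmro] — violates constraint 3: syllable 1 onset /vmr/ has 3 consonants (> 2) → illicit
[ruw.vmo] — violates constraint 1: word begins with /r/ → illicit
[kik] — σ1 onset /k/, coda /k/ ok → licit
[fnew.vwe] — σ1 onset /fn/ (2→3 rises), coda /w/ ok; σ2 onset /vw/ (2→5 rises), coda /∅/ ok → licit
Licit: [kwow.kmok], [pmi], [kik], [fnew.vwe] → 4.

4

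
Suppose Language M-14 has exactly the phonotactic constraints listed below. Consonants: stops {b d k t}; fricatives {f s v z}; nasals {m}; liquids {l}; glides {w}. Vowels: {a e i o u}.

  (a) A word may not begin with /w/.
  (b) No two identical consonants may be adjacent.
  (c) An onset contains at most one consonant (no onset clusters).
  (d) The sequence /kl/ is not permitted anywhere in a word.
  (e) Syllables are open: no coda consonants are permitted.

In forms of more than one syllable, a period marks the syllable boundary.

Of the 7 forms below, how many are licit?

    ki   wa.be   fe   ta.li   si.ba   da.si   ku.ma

6

ki — σ1 onset /k/, coda /∅/ ok → licit
wa.be — violates constraint (a): word begins with /w/ → illicit
fe — σ1 onset /f/, coda /∅/ ok → licit
ta.li — σ1 onset /t/, coda /∅/ ok; σ2 onset /l/, coda /∅/ ok → licit
si.ba — σ1 onset /s/, coda /∅/ ok; σ2 onset /b/, coda /∅/ ok → licit
da.si — σ1 onset /d/, coda /∅/ ok; σ2 onset /s/, coda /∅/ ok → licit
ku.ma — σ1 onset /k/, coda /∅/ ok; σ2 onset /m/, coda /∅/ ok → licit
Licit: ki, fe, ta.li, si.ba, da.si, ku.ma → 6.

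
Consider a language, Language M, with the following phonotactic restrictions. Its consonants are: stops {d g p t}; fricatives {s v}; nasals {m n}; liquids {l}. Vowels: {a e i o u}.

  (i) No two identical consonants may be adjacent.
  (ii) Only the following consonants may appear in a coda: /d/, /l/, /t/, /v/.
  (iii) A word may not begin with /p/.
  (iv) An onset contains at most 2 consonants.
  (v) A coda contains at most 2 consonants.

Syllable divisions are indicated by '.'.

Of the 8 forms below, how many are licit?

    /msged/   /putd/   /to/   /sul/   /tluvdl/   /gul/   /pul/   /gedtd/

/msged/ — violates constraint (iv): syllable 1 onset /msg/ has 3 consonants (> 2) → illicit
/putd/ — violates constraint (iii): word begins with /p/ → illicit
/to/ — σ1 onset /t/, coda /∅/ ok → licit
/sul/ — σ1 onset /s/, coda /l/ ok → licit
/tluvdl/ — violates constraint (v): syllable 1 coda /vdl/ has 3 consonants (> 2) → illicit
/gul/ — σ1 onset /g/, coda /l/ ok → licit
/pul/ — violates constraint (iii): word begins with /p/ → illicit
/gedtd/ — violates constraint (v): syllable 1 coda /dtd/ has 3 consonants (> 2) → illicit
Licit: /to/, /sul/, /gul/ → 3.

3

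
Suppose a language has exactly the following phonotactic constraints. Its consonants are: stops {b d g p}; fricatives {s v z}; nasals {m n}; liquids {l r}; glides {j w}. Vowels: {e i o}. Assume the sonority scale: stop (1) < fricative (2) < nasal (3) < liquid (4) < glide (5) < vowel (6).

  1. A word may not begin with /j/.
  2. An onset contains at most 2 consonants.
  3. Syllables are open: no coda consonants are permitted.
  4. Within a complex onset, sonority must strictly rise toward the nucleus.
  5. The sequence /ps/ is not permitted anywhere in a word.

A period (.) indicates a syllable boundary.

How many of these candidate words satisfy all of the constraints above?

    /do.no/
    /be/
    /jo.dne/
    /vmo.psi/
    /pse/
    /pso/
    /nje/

/do.no/ — σ1 onset /d/, coda /∅/ ok; σ2 onset /n/, coda /∅/ ok → phonotactically legal
/be/ — σ1 onset /b/, coda /∅/ ok → phonotactically legal
/jo.dne/ — violates constraint 1: word begins with /j/ → phonotactically illegal
/vmo.psi/ — violates constraint 5: contains banned sequence /ps/ → phonotactically illegal
/pse/ — violates constraint 5: contains banned sequence /ps/ → phonotactically illegal
/pso/ — violates constraint 5: contains banned sequence /ps/ → phonotactically illegal
/nje/ — σ1 onset /nj/ (3→5 rises), coda /∅/ ok → phonotactically legal
Phonotactically legal: /do.no/, /be/, /nje/ → 3.

3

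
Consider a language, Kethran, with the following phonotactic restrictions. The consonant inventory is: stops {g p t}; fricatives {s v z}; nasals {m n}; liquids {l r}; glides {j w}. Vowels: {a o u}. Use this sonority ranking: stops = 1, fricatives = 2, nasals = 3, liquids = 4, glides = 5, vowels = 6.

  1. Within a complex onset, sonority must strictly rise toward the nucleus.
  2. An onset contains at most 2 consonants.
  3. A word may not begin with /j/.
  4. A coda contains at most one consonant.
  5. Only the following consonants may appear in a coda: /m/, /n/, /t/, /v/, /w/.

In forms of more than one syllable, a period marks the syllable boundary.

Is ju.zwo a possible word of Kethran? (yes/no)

no

ju.zwo — violates constraint 3: word begins with /j/ → ill-formed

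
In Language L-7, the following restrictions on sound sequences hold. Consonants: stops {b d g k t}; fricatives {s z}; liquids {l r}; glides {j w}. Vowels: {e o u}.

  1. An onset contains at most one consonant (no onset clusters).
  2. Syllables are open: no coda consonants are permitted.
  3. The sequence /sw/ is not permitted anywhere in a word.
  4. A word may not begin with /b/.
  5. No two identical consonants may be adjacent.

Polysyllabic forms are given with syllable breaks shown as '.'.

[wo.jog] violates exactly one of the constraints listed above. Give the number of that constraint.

2

[wo.jog]: syllable 2 coda /g/ has 1 consonant (> 0).
This is a violation of constraint 2: "Syllables are open: no coda consonants are permitted."
The remaining constraints (1, 3, 4, 5) are satisfied.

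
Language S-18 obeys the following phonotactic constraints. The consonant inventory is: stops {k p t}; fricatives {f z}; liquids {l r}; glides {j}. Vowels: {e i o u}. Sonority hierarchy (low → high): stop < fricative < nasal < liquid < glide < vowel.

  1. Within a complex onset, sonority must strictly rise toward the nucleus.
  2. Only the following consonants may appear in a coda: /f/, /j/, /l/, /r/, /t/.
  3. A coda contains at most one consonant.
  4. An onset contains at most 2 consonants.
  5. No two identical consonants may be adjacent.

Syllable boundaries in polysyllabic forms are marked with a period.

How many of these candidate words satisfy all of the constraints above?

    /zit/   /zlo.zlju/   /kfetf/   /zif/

/zit/ — σ1 onset /z/, coda /t/ ok → phonotactically legal
/zlo.zlju/ — violates constraint 4: syllable 2 onset /zlj/ has 3 consonants (> 2) → phonotactically illegal
/kfetf/ — violates constraint 3: syllable 1 coda /tf/ has 2 consonants (> 1) → phonotactically illegal
/zif/ — σ1 onset /z/, coda /f/ ok → phonotactically legal
Phonotactically legal: /zit/, /zif/ → 2.

2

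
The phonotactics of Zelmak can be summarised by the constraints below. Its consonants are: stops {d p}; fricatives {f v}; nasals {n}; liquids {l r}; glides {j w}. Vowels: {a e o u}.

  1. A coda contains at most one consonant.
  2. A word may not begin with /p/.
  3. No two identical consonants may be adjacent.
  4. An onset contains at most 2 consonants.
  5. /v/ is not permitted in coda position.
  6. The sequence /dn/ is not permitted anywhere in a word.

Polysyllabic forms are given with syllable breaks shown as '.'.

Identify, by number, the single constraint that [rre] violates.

[rre]: adjacent identical consonants /rr/.
This is a violation of constraint 3: "No two identical consonants may be adjacent."
The remaining constraints (1, 2, 4, 5, 6) are satisfied.

3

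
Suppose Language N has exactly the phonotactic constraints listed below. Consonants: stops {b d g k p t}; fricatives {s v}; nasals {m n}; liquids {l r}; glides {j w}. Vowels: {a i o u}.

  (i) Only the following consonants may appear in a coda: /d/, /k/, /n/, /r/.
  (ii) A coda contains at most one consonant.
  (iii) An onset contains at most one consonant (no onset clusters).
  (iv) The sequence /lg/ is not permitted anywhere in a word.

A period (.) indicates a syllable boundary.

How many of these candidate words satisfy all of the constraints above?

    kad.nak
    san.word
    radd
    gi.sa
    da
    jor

kad.nak — σ1 onset /k/, coda /d/ ok; σ2 onset /n/, coda /k/ ok → permitted
san.word — violates constraint (ii): syllable 2 coda /rd/ has 2 consonants (> 1) → not permitted
radd — violates constraint (ii): syllable 1 coda /dd/ has 2 consonants (> 1) → not permitted
gi.sa — σ1 onset /g/, coda /∅/ ok; σ2 onset /s/, coda /∅/ ok → permitted
da — σ1 onset /d/, coda /∅/ ok → permitted
jor — σ1 onset /j/, coda /r/ ok → permitted
Permitted: kad.nak, gi.sa, da, jor → 4.

4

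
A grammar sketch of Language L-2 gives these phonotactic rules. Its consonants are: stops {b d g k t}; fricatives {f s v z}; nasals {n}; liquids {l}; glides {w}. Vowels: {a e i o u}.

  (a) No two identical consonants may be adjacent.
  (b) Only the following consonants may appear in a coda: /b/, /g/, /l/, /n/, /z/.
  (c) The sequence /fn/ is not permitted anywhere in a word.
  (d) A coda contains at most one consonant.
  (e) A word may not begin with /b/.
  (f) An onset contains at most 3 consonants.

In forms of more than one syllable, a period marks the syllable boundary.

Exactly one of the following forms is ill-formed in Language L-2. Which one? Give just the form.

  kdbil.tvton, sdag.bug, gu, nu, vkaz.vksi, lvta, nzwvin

nzwvin

kdbil.tvton — σ1 onset /kdb/ (3C), coda /l/ ok; σ2 onset /tvt/ (3C), coda /n/ ok → well-formed
sdag.bug — σ1 onset /sd/ (2C), coda /g/ ok; σ2 onset /b/, coda /g/ ok → well-formed
gu — σ1 onset /g/, coda /∅/ ok → well-formed
nu — σ1 onset /n/, coda /∅/ ok → well-formed
vkaz.vksi — σ1 onset /vk/ (2C), coda /z/ ok; σ2 onset /vks/ (3C), coda /∅/ ok → well-formed
lvta — σ1 onset /lvt/ (3C), coda /∅/ ok → well-formed
nzwvin — violates constraint (f): syllable 1 onset /nzwv/ has 4 consonants (> 3) → ill-formed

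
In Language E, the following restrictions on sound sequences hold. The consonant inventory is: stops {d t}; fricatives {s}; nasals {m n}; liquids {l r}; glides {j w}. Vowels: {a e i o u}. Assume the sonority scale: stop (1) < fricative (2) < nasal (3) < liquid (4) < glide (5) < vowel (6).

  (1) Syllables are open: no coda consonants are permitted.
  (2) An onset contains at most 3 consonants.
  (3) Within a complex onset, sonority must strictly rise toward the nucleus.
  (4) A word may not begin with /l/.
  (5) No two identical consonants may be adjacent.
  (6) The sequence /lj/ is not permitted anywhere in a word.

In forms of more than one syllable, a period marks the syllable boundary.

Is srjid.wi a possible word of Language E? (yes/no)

srjid.wi — violates constraint 1: syllable 1 coda /d/ has 1 consonant (> 0) → not permitted

no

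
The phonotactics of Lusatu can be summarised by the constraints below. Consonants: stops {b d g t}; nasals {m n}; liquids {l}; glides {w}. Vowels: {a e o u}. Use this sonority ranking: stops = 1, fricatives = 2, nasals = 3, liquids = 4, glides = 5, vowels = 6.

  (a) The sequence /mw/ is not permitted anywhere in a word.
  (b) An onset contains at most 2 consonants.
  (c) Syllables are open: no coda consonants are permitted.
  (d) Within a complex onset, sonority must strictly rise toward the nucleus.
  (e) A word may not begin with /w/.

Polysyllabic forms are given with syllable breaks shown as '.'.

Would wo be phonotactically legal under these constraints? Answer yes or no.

wo — violates constraint (e): word begins with /w/ → phonotactically illegal

no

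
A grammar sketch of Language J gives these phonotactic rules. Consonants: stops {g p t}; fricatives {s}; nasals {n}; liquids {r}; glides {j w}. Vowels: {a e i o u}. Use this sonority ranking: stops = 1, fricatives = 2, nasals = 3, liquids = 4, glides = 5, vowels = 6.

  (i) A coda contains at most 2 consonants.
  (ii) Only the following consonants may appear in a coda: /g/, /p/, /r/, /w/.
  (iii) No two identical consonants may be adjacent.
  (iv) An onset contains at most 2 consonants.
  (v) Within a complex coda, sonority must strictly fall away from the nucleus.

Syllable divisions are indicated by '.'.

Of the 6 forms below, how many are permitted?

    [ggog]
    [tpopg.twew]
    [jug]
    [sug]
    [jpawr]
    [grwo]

3

[ggog] — violates constraint (iii): adjacent identical consonants /gg/ → not permitted
[tpopg.twew] — violates constraint (v): syllable 1 coda /pg/: /p/ (stop, 1) → /g/ (stop, 1) does not fall → not permitted
[jug] — σ1 onset /j/, coda /g/ ok → permitted
[sug] — σ1 onset /s/, coda /g/ ok → permitted
[jpawr] — σ1 onset /jp/ (2C), coda /wr/ (5→4 falls) ok → permitted
[grwo] — violates constraint (iv): syllable 1 onset /grw/ has 3 consonants (> 2) → not permitted
Permitted: [jug], [sug], [jpawr] → 3.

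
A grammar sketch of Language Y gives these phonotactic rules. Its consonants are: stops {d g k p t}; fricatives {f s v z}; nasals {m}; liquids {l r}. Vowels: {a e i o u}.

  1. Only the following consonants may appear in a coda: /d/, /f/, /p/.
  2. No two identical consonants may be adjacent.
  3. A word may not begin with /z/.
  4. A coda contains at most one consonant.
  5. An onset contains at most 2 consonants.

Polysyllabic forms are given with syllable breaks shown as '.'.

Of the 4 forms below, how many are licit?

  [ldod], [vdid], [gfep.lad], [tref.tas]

3

[ldod] — σ1 onset /ld/ (2C), coda /d/ ok → licit
[vdid] — σ1 onset /vd/ (2C), coda /d/ ok → licit
[gfep.lad] — σ1 onset /gf/ (2C), coda /p/ ok; σ2 onset /l/, coda /d/ ok → licit
[tref.tas] — violates constraint 1: syllable 2 coda contains /s/, which is not a licensed coda consonant → illicit
Licit: [ldod], [vdid], [gfep.lad] → 3.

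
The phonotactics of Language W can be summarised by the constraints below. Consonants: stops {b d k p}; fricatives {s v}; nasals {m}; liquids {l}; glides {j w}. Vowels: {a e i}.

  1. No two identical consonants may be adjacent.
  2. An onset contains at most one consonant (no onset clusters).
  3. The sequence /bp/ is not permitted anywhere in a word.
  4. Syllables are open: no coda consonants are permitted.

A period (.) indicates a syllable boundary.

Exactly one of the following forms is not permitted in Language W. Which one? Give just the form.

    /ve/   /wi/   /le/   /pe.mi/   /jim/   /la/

/ve/ — σ1 onset /v/, coda /∅/ ok → permitted
/wi/ — σ1 onset /w/, coda /∅/ ok → permitted
/le/ — σ1 onset /l/, coda /∅/ ok → permitted
/pe.mi/ — σ1 onset /p/, coda /∅/ ok; σ2 onset /m/, coda /∅/ ok → permitted
/jim/ — violates constraint 4: syllable 1 coda /m/ has 1 consonant (> 0) → not permitted
/la/ — σ1 onset /l/, coda /∅/ ok → permitted

/jim/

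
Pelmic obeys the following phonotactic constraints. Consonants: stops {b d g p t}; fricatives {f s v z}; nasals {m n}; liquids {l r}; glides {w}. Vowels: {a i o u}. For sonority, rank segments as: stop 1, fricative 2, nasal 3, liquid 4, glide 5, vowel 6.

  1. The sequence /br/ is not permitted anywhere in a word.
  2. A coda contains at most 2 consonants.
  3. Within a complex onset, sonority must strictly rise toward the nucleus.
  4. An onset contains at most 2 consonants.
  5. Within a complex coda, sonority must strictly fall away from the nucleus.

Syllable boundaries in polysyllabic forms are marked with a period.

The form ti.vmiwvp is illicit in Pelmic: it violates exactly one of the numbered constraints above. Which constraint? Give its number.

ti.vmiwvp: syllable 2 coda /wvp/ has 3 consonants (> 2).
This is a violation of constraint 2: "A coda contains at most 2 consonants."
The remaining constraints (1, 3, 4, 5) are satisfied.

2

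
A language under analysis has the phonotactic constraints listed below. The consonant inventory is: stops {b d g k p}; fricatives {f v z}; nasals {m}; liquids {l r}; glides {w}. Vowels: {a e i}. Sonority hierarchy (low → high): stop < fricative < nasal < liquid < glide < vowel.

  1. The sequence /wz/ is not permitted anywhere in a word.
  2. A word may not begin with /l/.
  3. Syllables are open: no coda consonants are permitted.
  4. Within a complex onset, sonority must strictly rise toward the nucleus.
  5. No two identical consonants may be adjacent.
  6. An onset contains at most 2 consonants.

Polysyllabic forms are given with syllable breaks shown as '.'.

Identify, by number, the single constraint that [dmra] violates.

6

[dmra]: syllable 1 onset /dmr/ has 3 consonants (> 2).
This is a violation of constraint 6: "An onset contains at most 2 consonants."
The remaining constraints (1, 2, 3, 4, 5) are satisfied.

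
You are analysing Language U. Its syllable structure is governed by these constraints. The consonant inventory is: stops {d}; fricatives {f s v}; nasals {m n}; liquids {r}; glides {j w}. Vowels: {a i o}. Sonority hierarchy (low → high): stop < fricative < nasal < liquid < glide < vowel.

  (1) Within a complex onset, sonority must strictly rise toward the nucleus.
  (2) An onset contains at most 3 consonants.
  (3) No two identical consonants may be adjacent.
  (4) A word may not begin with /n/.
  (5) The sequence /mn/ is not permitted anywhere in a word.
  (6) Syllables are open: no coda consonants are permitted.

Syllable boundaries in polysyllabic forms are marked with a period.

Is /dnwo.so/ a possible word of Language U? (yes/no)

yes

/dnwo.so/ — σ1 onset /dnw/ (1→3→5 rises), coda /∅/ ok; σ2 onset /s/, coda /∅/ ok → permitted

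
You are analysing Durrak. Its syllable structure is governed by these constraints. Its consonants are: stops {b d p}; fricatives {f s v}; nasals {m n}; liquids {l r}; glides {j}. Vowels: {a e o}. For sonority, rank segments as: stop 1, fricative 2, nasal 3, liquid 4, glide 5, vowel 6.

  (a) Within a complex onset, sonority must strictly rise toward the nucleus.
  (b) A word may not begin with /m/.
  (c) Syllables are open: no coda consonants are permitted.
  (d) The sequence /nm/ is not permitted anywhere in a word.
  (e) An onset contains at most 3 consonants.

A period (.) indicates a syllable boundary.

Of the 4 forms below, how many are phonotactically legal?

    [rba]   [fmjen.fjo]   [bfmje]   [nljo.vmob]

[rba] — violates constraint (a): syllable 1 onset /rb/: /r/ (liquid, 4) → /b/ (stop, 1) does not rise → phonotactically illegal
[fmjen.fjo] — violates constraint (c): syllable 1 coda /n/ has 1 consonant (> 0) → phonotactically illegal
[bfmje] — violates constraint (e): syllable 1 onset /bfmj/ has 4 consonants (> 3) → phonotactically illegal
[nljo.vmob] — violates constraint (c): syllable 2 coda /b/ has 1 consonant (> 0) → phonotactically illegal
No form is phonotactically legal → 0.

0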